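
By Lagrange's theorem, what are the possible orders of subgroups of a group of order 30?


Lagrange's theorem: |H| divides |G|
|G| = 30
Divisors of 30: 1, 2, 3, 5, 6, 10, 15, 30

Possible subgroup orders: {1, 2, 3, 5, 6, 10, 15, 30}


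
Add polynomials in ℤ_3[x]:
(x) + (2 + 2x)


Add coefficients mod 3:
x^0: 0 + 2 = 2 (mod 3)
x^1: 1 + 2 = 0 (mod 3)
Result: 2

f + g = 2


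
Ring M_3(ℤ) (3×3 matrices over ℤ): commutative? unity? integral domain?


Matrix multiplication is non-commutative for n ≥ 2; the identity matrix I is the unity; singular matrices give zero divisors, so not an integral domain
Commutative: No
Integral domain: No
Has unity: Yes

M_3(ℤ) (3×3 matrices over ℤ): Commutative=No, Unity=Yes


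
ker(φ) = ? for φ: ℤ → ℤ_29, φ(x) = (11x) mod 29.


Kernel = preimage of identity
ker(φ) = {x ∈ ℤ : 11x ≡ 0 (mod 29)}. gcd(11,29) = 1, so 11x ≡ 0 (mod 29) ⟺ x ≡ 0 (mod 29/1 = 29). Hence ker(φ) = 29ℤ

ker(φ) = 29ℤ


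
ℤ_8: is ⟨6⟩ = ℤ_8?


g generates ℤ_n iff gcd(g, n) = 1
gcd(6, 8) = 2
Since gcd = 2 ≠ 1, ⟨6⟩ has order 4 < 8, so 6 is not a generator.

No, 6 does not generate ℤ_8


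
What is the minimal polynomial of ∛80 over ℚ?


∛80 satisfies x³ - 80 = 0, irreducible over ℚ (no rational root; 80 is not a perfect cube)

Minimal polynomial: x³ - 80


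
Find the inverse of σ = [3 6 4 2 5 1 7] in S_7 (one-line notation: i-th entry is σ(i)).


To find σ⁻¹, swap domain and range:
σ(1) = 3 → σ⁻¹(3) = 1
σ(2) = 6 → σ⁻¹(6) = 2
σ(3) = 4 → σ⁻¹(4) = 3
σ(4) = 2 → σ⁻¹(2) = 4
σ(5) = 5 → σ⁻¹(5) = 5
σ(6) = 1 → σ⁻¹(1) = 6
σ(7) = 7 → σ⁻¹(7) = 7

σ⁻¹ = [6 4 1 3 5 2 7]


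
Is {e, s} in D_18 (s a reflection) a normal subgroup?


H = {e, s} in D_18 (s a reflection)
r·s·r⁻¹ = sr⁻² ≠ s for n ≥ 3, so {e, s} is not closed under conjugation

No, not a normal subgroup


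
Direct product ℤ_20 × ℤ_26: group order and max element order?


|ℤ_20 × ℤ_26| = 20 × 26 = 520
Max element order = lcm(20,26) = 260
Cyclic? No (gcd=2)

|ℤ_20×ℤ_26| = 520, max element order = 260


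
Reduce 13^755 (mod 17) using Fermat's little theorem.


Fermat's little theorem: if p is prime and gcd(a,p)=1, then a^(p-1) ≡ 1 (mod p)
p = 17 is prime, gcd(13,17) = 1
Reduce exponent: 755 mod 16 = 3
So 13^755 ≡ 13^3 (mod 17)
13^3 mod 17 = 4

13^755 ≡ 4 (mod 17)


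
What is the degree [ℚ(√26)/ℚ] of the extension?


√26 has minimal polynomial x² - 26 (irreducible over ℚ since 26 is squarefree)

[ℚ(√26)/ℚ] = 2


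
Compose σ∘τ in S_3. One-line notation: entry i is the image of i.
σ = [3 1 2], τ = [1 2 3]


σ∘τ: apply τ first, then σ
1 →τ 1 →σ 3
2 →τ 2 →σ 1
3 →τ 3 →σ 2

σ∘τ = [3 1 2]


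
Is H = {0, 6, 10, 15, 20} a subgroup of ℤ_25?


Subgroup test for H = {0, 6, 10, 15, 20} in (ℤ_25, +):
(1) 0 ∈ H? Yes
(2) Closure: for all a,b ∈ H, (a+b) mod 25 ∈ H? No  [counterexample: 6 + 6 = 12 ∉ H]
(3) Inverses: for all a ∈ H, -a mod 25 ∈ H? No

No, H is not a subgroup of ℤ_25


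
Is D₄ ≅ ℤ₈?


Comparing D₄ and ℤ₈:
D₄ is non-abelian, ℤ₈ is abelian

No, D₄ ≇ ℤ₈


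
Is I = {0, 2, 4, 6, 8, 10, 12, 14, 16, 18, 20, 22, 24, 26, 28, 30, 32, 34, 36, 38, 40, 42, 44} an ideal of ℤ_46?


Check ideal conditions for I = {0, 2, 4, 6, 8, 10, 12, 14, 16, 18, 20, 22, 24, 26, 28, 30, 32, 34, 36, 38, 40, 42, 44} in ℤ_46:
(1) I is an additive subgroup? Yes
(2) For r ∈ ℤ_46 and a ∈ I: r·a ∈ I? Yes

Yes, I is an ideal of ℤ_46


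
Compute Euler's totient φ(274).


Factor n: 274 = 2 × 137
φ(n) = n · ∏(1 - 1/p) over distinct primes p | n
φ(274) = 274 · (1 - 1/2) · (1 - 1/137) = 136

φ(274) = 136


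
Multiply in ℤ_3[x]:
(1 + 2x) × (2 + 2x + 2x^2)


Expand and collect like terms; reduce coefficients mod 3:
x^0: 1·2 = 2 ≡ 2 (mod 3)
x^1: 1·2 + 2·2 = 6 ≡ 0 (mod 3)
x^2: 1·2 + 2·2 = 6 ≡ 0 (mod 3)
x^3: 2·2 = 4 ≡ 1 (mod 3)
Result: 2 + x^3

f · g = 2 + x^3


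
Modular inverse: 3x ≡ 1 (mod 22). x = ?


Use the extended Euclidean algorithm to write 1 = 3·s + 22·t; then s mod 22 is the inverse.
Euclidean algorithm:
  3 = 0·22 + 3
  22 = 7·3 + 1
  3 = 3·1 + 0
gcd(3,22) = 1
Back-substitution gives: 3·(-7) + 22·(1) = 1
So 3⁻¹ ≡ -7 ≡ 15 (mod 22)
Check: 3 × 15 = 45 ≡ 1 (mod 22) ✓

3⁻¹ ≡ 15 (mod 22)


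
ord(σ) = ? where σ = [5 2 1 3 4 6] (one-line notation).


Cycle decomposition: (1 5 4 3)
Cycle lengths: 4
Order = lcm(4) = 4

ord(σ) = 4


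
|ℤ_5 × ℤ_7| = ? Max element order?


|ℤ_5 × ℤ_7| = 5 × 7 = 35
Max element order = lcm(5,7) = 35
Cyclic? Yes (gcd=1)

|ℤ_5×ℤ_7| = 35, max element order = 35


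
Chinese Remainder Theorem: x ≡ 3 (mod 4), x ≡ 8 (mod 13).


m₁ = 4, m₂ = 13, gcd = 1, so CRT applies. M = m₁·m₂ = 52
Let M₁ = M/m₁ = 13, M₂ = M/m₂ = 4
Find y₁ ≡ M₁⁻¹ (mod m₁): 13⁻¹ ≡ 1 (mod 4)
Find y₂ ≡ M₂⁻¹ (mod m₂): 4⁻¹ ≡ 10 (mod 13)
x = a₁·M₁·y₁ + a₂·M₂·y₂ = 3·13·1 + 8·4·10 = 359
Reduce mod 52: x ≡ 47
Check: 47 mod 4 = 3 ✓, 47 mod 13 = 8 ✓

x ≡ 47 (mod 52)


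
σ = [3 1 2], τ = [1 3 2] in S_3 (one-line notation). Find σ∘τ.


σ∘τ: apply τ first, then σ
1 →τ 1 →σ 3
2 →τ 3 →σ 2
3 →τ 2 →σ 1

σ∘τ = [3 2 1]


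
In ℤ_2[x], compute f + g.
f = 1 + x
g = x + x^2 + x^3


Add coefficients mod 2:
x^0: 1 + 0 = 1 (mod 2)
x^1: 1 + 1 = 0 (mod 2)
x^2: 0 + 1 = 1 (mod 2)
x^3: 0 + 1 = 1 (mod 2)
Result: 1 + x^2 + x^3

f + g = 1 + x^2 + x^3


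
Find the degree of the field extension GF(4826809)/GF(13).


GF(4826809) = GF(13^6), so the extension degree is 6

[GF(4826809)/GF(13)] = 6


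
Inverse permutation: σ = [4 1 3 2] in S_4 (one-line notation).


To find σ⁻¹, swap domain and range:
σ(1) = 4 → σ⁻¹(4) = 1
σ(2) = 1 → σ⁻¹(1) = 2
σ(3) = 3 → σ⁻¹(3) = 3
σ(4) = 2 → σ⁻¹(2) = 4

σ⁻¹ = [2 4 3 1]


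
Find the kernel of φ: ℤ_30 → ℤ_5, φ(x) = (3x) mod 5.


Kernel = preimage of identity
ker(φ) = {x ∈ ℤ_30 : 3x ≡ 0 (mod 5)}. Since 5 | 30, φ is well-defined. The kernel is the cyclic subgroup ⟨5⟩ of ℤ_30 (order 6), i.e. {0, 5, 10, 15, 20, 25}

ker(φ) = {0, 5, 10, 15, 20, 25}


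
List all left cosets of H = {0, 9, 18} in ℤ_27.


H = {0, 9, 18}, |H| = 3
Number of cosets = |G|/|H| = 27/3 = 9
0 + H = {0, 9, 18}
1 + H = {1, 10, 19}
2 + H = {2, 11, 20}
3 + H = {3, 12, 21}
4 + H = {4, 13, 22}
5 + H = {5, 14, 23}
6 + H = {6, 15, 24}
7 + H = {7, 16, 25}
8 + H = {8, 17, 26}

Cosets: 0+H={0,9,18}; 1+H={1,10,19}; 2+H={2,11,20}; 3+H={3,12,21}; 4+H={4,13,22}; 5+H={5,14,23}; 6+H={6,15,24}; 7+H={7,16,25}; 8+H={8,17,26}


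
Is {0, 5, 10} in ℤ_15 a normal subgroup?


H = {0, 5, 10} in ℤ_15
ℤ_15 is abelian; every subgroup of an abelian group is normal

Yes, normal subgroup


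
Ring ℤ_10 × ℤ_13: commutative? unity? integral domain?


Direct product ring; commutative with unity (1,1); but (1,0)·(0,1) = (0,0) gives zero divisors, so not an integral domain
Commutative: Yes
Integral domain: No
Has unity: Yes

ℤ_10 × ℤ_13: Commutative=Yes, Unity=Yes


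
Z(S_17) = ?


Z(G) = {g ∈ G | gx = xg for all x ∈ G}
S_n is non-abelian for n ≥ 3; Z(S_17) is trivial

Z(S_17) = {e}


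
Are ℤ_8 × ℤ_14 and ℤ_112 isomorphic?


Comparing ℤ_8 × ℤ_14 and ℤ_112:
gcd(8,14) = 2 ≠ 1. Max element order in ℤ_8×ℤ_14 is lcm(8,14) = 56 < 112, so it has no element of order 112

No, ℤ_8 × ℤ_14 ≇ ℤ_112


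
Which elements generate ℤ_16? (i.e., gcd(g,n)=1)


g generates ℤ_n iff gcd(g,n) = 1
Checking each g ∈ {1,...,15}:
gcd(1,16) = 1
gcd(2,16) = 2
gcd(3,16) = 1
gcd(4,16) = 4
gcd(5,16) = 1
gcd(6,16) = 2
gcd(7,16) = 1
gcd(8,16) = 8
gcd(9,16) = 1
gcd(10,16) = 2
gcd(11,16) = 1
gcd(12,16) = 4
gcd(13,16) = 1
gcd(14,16) = 2
gcd(15,16) = 1
Generators: {1, 3, 5, 7, 9, 11, 13, 15}
Number of generators = φ(16) = 8

Generators of ℤ_16 = {1, 3, 5, 7, 9, 11, 13, 15}


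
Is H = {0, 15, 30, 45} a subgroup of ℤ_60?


Subgroup test for H = {0, 15, 30, 45} in (ℤ_60, +):
(1) 0 ∈ H? Yes
(2) Closure: for all a,b ∈ H, (a+b) mod 60 ∈ H? Yes
(3) Inverses: for all a ∈ H, -a mod 60 ∈ H? Yes

Yes, H is a subgroup of ℤ_60


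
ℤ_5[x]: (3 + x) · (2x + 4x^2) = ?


Expand and collect like terms; reduce coefficients mod 5:
x^0: 3·0 = 0 ≡ 0 (mod 5)
x^1: 3·2 + 1·0 = 6 ≡ 1 (mod 5)
x^2: 3·4 + 1·2 = 14 ≡ 4 (mod 5)
x^3: 1·4 = 4 ≡ 4 (mod 5)
Result: x + 4x^2 + 4x^3

f · g = x + 4x^2 + 4x^3


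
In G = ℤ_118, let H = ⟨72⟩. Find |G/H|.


|⟨72⟩| = n / gcd(72, 118) = 118 / 2 = 59
H is normal (ℤ_118 is abelian).
|G/H| = |G| / |H| = 118 / 59 = 2

|G/H| = 2


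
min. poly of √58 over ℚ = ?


√58 satisfies x² - 58 = 0, irreducible over ℚ since 58 is squarefree

Minimal polynomial: x² - 58


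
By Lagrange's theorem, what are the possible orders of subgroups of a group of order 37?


Lagrange's theorem: |H| divides |G|
|G| = 37
Divisors of 37: 1, 37

Possible subgroup orders: {1, 37}


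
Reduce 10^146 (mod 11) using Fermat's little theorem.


Fermat's little theorem: if p is prime and gcd(a,p)=1, then a^(p-1) ≡ 1 (mod p)
p = 11 is prime, gcd(10,11) = 1
Reduce exponent: 146 mod 10 = 6
So 10^146 ≡ 10^6 (mod 11)
10^6 mod 11 = 1

10^146 ≡ 1 (mod 11)


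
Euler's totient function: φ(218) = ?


Factor n: 218 = 2 × 109
φ(n) = n · ∏(1 - 1/p) over distinct primes p | n
φ(218) = 218 · (1 - 1/2) · (1 - 1/109) = 108

φ(218) = 108


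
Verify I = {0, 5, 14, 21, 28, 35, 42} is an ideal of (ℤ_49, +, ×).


Check ideal conditions for I = {0, 5, 14, 21, 28, 35, 42} in ℤ_49:
(1) I is an additive subgroup? No
(2) For r ∈ ℤ_49 and a ∈ I: r·a ∈ I? No  [counterexample: r=2, a=5, r·a mod 49 = 10 ∉ I]

No, I is not an ideal of ℤ_49


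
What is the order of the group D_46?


|D_n| = 2n (n rotations and n reflections)
|D_46| = 2×46 = 92

|D_46| = 92


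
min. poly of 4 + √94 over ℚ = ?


Let α = 4 + √94. Then α - 4 = √94, so (α - 4)² = 94, giving α² - 8α - 78 = 0. Degree 2 and α ∉ ℚ, so this is the minimal polynomial.

Minimal polynomial: x² - 8x - 78


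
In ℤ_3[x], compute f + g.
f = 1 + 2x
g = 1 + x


Add coefficients mod 3:
x^0: 1 + 1 = 2 (mod 3)
x^1: 2 + 1 = 0 (mod 3)
Result: 2

f + g = 2


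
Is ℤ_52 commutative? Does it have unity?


ℤ_52 is a commutative ring with unity 1; 52 = 2×26 is composite, so 2·26 ≡ 0 gives zero divisors (not an integral domain)
Commutative: Yes
Integral domain: No
Has unity: Yes

ℤ_52: Commutative=Yes, Unity=Yes


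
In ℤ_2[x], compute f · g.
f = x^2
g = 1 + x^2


Expand and collect like terms; reduce coefficients mod 2:
x^0: 0·1 = 0 ≡ 0 (mod 2)
x^1: 0·0 + 0·1 = 0 ≡ 0 (mod 2)
x^2: 0·1 + 0·0 + 1·1 = 1 ≡ 1 (mod 2)
x^3: 0·1 + 1·0 = 0 ≡ 0 (mod 2)
x^4: 1·1 = 1 ≡ 1 (mod 2)
Result: x^2 + x^4

f · g = x^2 + x^4


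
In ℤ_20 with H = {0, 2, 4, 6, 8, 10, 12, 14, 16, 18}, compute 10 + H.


10 + H = {10 + h (mod 20) : h ∈ H}
10+0=10, 10+2=12, 10+4=14, 10+6=16, 10+8=18, 10+10=0, 10+12=2, 10+14=4, 10+16=6, 10+18=8
10 + H = {0, 2, 4, 6, 8, 10, 12, 14, 16, 18} = 0 + H

10 + H = {0, 2, 4, 6, 8, 10, 12, 14, 16, 18}


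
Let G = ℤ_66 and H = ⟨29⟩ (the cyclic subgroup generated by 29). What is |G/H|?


|⟨29⟩| = n / gcd(29, 66) = 66 / 1 = 66
H is normal (ℤ_66 is abelian).
|G/H| = |G| / |H| = 66 / 66 = 1

|G/H| = 1


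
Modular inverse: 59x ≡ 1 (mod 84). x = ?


Use the extended Euclidean algorithm to write 1 = 59·s + 84·t; then s mod 84 is the inverse.
Euclidean algorithm:
  59 = 0·84 + 59
  84 = 1·59 + 25
  59 = 2·25 + 9
  25 = 2·9 + 7
  9 = 1·7 + 2
  7 = 3·2 + 1
  2 = 2·1 + 0
gcd(59,84) = 1
Back-substitution gives: 59·(-37) + 84·(26) = 1
So 59⁻¹ ≡ -37 ≡ 47 (mod 84)
Check: 59 × 47 = 2773 ≡ 1 (mod 84) ✓

59⁻¹ ≡ 47 (mod 84)


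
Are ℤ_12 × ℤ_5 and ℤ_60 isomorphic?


Comparing ℤ_12 × ℤ_5 and ℤ_60:
gcd(12,5) = 1, so ℤ_12 × ℤ_5 ≅ ℤ_60 (CRT)

Yes, ℤ_12 × ℤ_5 ≅ ℤ_60


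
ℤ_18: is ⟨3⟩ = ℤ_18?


g generates ℤ_n iff gcd(g, n) = 1
gcd(3, 18) = 3
Since gcd = 3 ≠ 1, ⟨3⟩ has order 6 < 18, so 3 is not a generator.

No, 3 does not generate ℤ_18


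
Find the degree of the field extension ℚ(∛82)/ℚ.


∛82 has minimal polynomial x³ - 82 (irreducible over ℚ since 82 is not a perfect cube)

[ℚ(∛82)/ℚ] = 3


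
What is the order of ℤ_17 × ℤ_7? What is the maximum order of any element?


|ℤ_17 × ℤ_7| = 17 × 7 = 119
Max element order = lcm(17,7) = 119
Cyclic? Yes (gcd=1)

|ℤ_17×ℤ_7| = 119, max element order = 119


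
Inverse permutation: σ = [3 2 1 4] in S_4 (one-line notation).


To find σ⁻¹, swap domain and range:
σ(1) = 3 → σ⁻¹(3) = 1
σ(2) = 2 → σ⁻¹(2) = 2
σ(3) = 1 → σ⁻¹(1) = 3
σ(4) = 4 → σ⁻¹(4) = 4

σ⁻¹ = [3 2 1 4]


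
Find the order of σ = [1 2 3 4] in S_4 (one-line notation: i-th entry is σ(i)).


Cycle decomposition: identity (all elements fixed)
Order = 1 (identity has order 1)

ord(σ) = 1


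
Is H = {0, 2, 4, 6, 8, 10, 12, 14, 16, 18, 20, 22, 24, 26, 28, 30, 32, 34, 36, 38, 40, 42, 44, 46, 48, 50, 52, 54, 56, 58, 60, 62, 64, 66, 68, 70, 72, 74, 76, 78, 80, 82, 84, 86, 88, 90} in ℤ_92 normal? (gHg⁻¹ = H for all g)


H = {0, 2, 4, 6, 8, 10, 12, 14, 16, 18, 20, 22, 24, 26, 28, 30, 32, 34, 36, 38, 40, 42, 44, 46, 48, 50, 52, 54, 56, 58, 60, 62, 64, 66, 68, 70, 72, 74, 76, 78, 80, 82, 84, 86, 88, 90} in ℤ_92
ℤ_92 is abelian; every subgroup of an abelian group is normal

Yes, normal subgroup


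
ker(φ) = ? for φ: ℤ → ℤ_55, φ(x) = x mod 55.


Kernel = preimage of identity
ker(φ) = {x ∈ ℤ : x ≡ 0 (mod 55)} = 55ℤ = {0, ±55, ±110, ...}

ker(φ) = 55ℤ


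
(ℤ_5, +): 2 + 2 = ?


Operation: addition mod 5
2 + 2 = (a + b) mod 5 with a = 2, b = 2

2 + 2 = 4


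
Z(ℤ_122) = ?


Z(G) = {g ∈ G | gx = xg for all x ∈ G}
ℤ_122 is abelian, so Z(G) = G

Z(ℤ_122) = ℤ_122


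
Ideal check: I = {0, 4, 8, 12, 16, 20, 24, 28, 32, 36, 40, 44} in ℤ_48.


Check ideal conditions for I = {0, 4, 8, 12, 16, 20, 24, 28, 32, 36, 40, 44} in ℤ_48:
(1) I is an additive subgroup? Yes
(2) For r ∈ ℤ_48 and a ∈ I: r·a ∈ I? Yes

Yes, I is an ideal of ℤ_48


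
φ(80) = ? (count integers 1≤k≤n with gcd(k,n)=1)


Factor n: 80 = 2^4 × 5
φ(n) = n · ∏(1 - 1/p) over distinct primes p | n
φ(80) = 80 · (1 - 1/2) · (1 - 1/5) = 32

φ(80) = 32


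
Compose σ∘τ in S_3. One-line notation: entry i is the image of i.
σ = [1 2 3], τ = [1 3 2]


σ∘τ: apply τ first, then σ
1 →τ 1 →σ 1
2 →τ 3 →σ 3
3 →τ 2 →σ 2

σ∘τ = [1 3 2]


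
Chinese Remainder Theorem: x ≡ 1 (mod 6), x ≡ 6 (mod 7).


m₁ = 6, m₂ = 7, gcd = 1, so CRT applies. M = m₁·m₂ = 42
Let M₁ = M/m₁ = 7, M₂ = M/m₂ = 6
Find y₁ ≡ M₁⁻¹ (mod m₁): 7⁻¹ ≡ 1 (mod 6)
Find y₂ ≡ M₂⁻¹ (mod m₂): 6⁻¹ ≡ 6 (mod 7)
x = a₁·M₁·y₁ + a₂·M₂·y₂ = 1·7·1 + 6·6·6 = 223
Reduce mod 42: x ≡ 13
Check: 13 mod 6 = 1 ✓, 13 mod 7 = 6 ✓

x ≡ 13 (mod 42)


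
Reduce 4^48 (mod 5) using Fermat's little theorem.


Fermat's little theorem: if p is prime and gcd(a,p)=1, then a^(p-1) ≡ 1 (mod p)
p = 5 is prime, gcd(4,5) = 1
Reduce exponent: 48 mod 4 = 0
So 4^48 ≡ 4^0 (mod 5)
4^0 = 1

4^48 ≡ 1 (mod 5)


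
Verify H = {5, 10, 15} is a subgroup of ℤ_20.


Subgroup test for H = {5, 10, 15} in (ℤ_20, +):
(1) 0 ∈ H? No
(2) Closure: for all a,b ∈ H, (a+b) mod 20 ∈ H? No  [counterexample: 5 + 15 = 0 ∉ H]
(3) Inverses: for all a ∈ H, -a mod 20 ∈ H? Yes

No, H is not a subgroup of ℤ_20


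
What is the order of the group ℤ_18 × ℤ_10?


|A × B| = |A| · |B|
|ℤ_18 × ℤ_10| = 18 × 10 = 180

|ℤ_18 × ℤ_10| = 180


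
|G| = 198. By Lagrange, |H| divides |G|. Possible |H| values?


Lagrange's theorem: |H| divides |G|
|G| = 198
Divisors of 198: 1, 2, 3, 6, 9, 11, 18, 22, 33, 66, 99, 198

Possible subgroup orders: {1, 2, 3, 6, 9, 11, 18, 22, 33, 66, 99, 198}


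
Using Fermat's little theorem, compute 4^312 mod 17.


Fermat's little theorem: if p is prime and gcd(a,p)=1, then a^(p-1) ≡ 1 (mod p)
p = 17 is prime, gcd(4,17) = 1
Reduce exponent: 312 mod 16 = 8
So 4^312 ≡ 4^8 (mod 17)
4^8 mod 17 = 1

4^312 ≡ 1 (mod 17)


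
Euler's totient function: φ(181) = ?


Factor n: 181 = 181
φ(n) = n · ∏(1 - 1/p) over distinct primes p | n
φ(181) = 181 · (1 - 1/181) = 180

φ(181) = 180


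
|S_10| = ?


|S_n| = n! (number of permutations of n symbols)
|S_10| = 10! = 3628800

|S_10| = 3628800


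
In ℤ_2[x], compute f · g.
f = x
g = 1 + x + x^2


Expand and collect like terms; reduce coefficients mod 2:
x^0: 0·1 = 0 ≡ 0 (mod 2)
x^1: 0·1 + 1·1 = 1 ≡ 1 (mod 2)
x^2: 0·1 + 1·1 = 1 ≡ 1 (mod 2)
x^3: 1·1 = 1 ≡ 1 (mod 2)
Result: x + x^2 + x^3

f · g = x + x^2 + x^3


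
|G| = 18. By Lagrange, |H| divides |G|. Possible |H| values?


Lagrange's theorem: |H| divides |G|
|G| = 18
Divisors of 18: 1, 2, 3, 6, 9, 18

Possible subgroup orders: {1, 2, 3, 6, 9, 18}


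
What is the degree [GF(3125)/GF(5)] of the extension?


GF(3125) = GF(5^5), so the extension degree is 5

[GF(3125)/GF(5)] = 5


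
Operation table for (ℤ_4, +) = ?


Elements: {0, 1, 2, 3}
Operation: addition mod 4
Entry (a, b) = (a + b) mod 4

Cayley table:
  | 0 | 1 | 2 | 3
0 | 0 | 1 | 2 | 3
1 | 1 | 2 | 3 | 0
2 | 2 | 3 | 0 | 1
3 | 3 | 0 | 1 | 2


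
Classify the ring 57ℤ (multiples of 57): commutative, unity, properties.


57ℤ is a commutative ring under +,× but has no multiplicative identity (1 ∉ 57ℤ); it has no zero divisors, but without unity it is not an integral domain
Commutative: Yes
Integral domain: No
Has unity: No

57ℤ (multiples of 57): Commutative=Yes, Unity=No


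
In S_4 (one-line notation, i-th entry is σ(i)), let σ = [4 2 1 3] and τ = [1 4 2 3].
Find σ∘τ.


σ∘τ: apply τ first, then σ
1 →τ 1 →σ 4
2 →τ 4 →σ 3
3 →τ 2 →σ 2
4 →τ 3 →σ 1

σ∘τ = [4 3 2 1]


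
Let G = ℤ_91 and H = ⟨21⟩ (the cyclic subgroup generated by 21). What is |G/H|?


|⟨21⟩| = n / gcd(21, 91) = 91 / 7 = 13
H is normal (ℤ_91 is abelian).
|G/H| = |G| / |H| = 91 / 13 = 7

|G/H| = 7


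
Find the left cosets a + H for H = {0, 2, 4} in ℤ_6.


H = {0, 2, 4}, |H| = 3
Number of cosets = |G|/|H| = 6/3 = 2
0 + H = {0, 2, 4}
1 + H = {1, 3, 5}

Cosets: 0+H={0,2,4}; 1+H={1,3,5}


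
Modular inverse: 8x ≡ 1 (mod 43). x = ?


Use the extended Euclidean algorithm to write 1 = 8·s + 43·t; then s mod 43 is the inverse.
Euclidean algorithm:
  8 = 0·43 + 8
  43 = 5·8 + 3
  8 = 2·3 + 2
  3 = 1·2 + 1
  2 = 2·1 + 0
gcd(8,43) = 1
Back-substitution gives: 8·(-16) + 43·(3) = 1
So 8⁻¹ ≡ -16 ≡ 27 (mod 43)
Check: 8 × 27 = 216 ≡ 1 (mod 43) ✓

8⁻¹ ≡ 27 (mod 43)


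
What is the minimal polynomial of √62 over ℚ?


√62 satisfies x² - 62 = 0, irreducible over ℚ since 62 is squarefree

Minimal polynomial: x² - 62


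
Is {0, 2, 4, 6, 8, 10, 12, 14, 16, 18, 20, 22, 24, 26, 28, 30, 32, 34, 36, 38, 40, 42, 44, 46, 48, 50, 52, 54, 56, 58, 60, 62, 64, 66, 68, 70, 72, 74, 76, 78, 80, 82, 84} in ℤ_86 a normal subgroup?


H = {0, 2, 4, 6, 8, 10, 12, 14, 16, 18, 20, 22, 24, 26, 28, 30, 32, 34, 36, 38, 40, 42, 44, 46, 48, 50, 52, 54, 56, 58, 60, 62, 64, 66, 68, 70, 72, 74, 76, 78, 80, 82, 84} in ℤ_86
ℤ_86 is abelian; every subgroup of an abelian group is normal

Yes, normal subgroup


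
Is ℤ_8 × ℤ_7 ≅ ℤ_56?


Comparing ℤ_8 × ℤ_7 and ℤ_56:
gcd(8,7) = 1, so ℤ_8 × ℤ_7 ≅ ℤ_56 (CRT)

Yes, ℤ_8 × ℤ_7 ≅ ℤ_56


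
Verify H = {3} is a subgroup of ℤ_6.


Subgroup test for H = {3} in (ℤ_6, +):
(1) 0 ∈ H? No
(2) Closure: for all a,b ∈ H, (a+b) mod 6 ∈ H? No  [counterexample: 3 + 3 = 0 ∉ H]
(3) Inverses: for all a ∈ H, -a mod 6 ∈ H? Yes

No, H is not a subgroup of ℤ_6


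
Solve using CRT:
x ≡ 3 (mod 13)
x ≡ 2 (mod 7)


m₁ = 13, m₂ = 7, gcd = 1, so CRT applies. M = m₁·m₂ = 91
Let M₁ = M/m₁ = 7, M₂ = M/m₂ = 13
Find y₁ ≡ M₁⁻¹ (mod m₁): 7⁻¹ ≡ 2 (mod 13)
Find y₂ ≡ M₂⁻¹ (mod m₂): 13⁻¹ ≡ 6 (mod 7)
x = a₁·M₁·y₁ + a₂·M₂·y₂ = 3·7·2 + 2·13·6 = 198
Reduce mod 91: x ≡ 16
Check: 16 mod 13 = 3 ✓, 16 mod 7 = 2 ✓

x ≡ 16 (mod 91)


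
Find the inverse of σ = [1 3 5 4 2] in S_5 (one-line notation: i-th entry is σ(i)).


To find σ⁻¹, swap domain and range:
σ(1) = 1 → σ⁻¹(1) = 1
σ(2) = 3 → σ⁻¹(3) = 2
σ(3) = 5 → σ⁻¹(5) = 3
σ(4) = 4 → σ⁻¹(4) = 4
σ(5) = 2 → σ⁻¹(2) = 5

σ⁻¹ = [1 5 2 4 3]


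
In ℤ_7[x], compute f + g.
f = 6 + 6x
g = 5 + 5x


Add coefficients mod 7:
x^0: 6 + 5 = 4 (mod 7)
x^1: 6 + 5 = 4 (mod 7)
Result: 4 + 4x

f + g = 4 + 4x


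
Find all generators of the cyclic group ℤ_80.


g generates ℤ_n iff gcd(g,n) = 1
Prime factors of 80: 2, 5
Generators are g ∈ {1,...,79} not divisible by any of these primes.
Generators: {1, 3, 7, 9, 11, 13, 17, 19, 21, 23, 27, 29, 31, 33, 37, 39, 41, 43, 47, 49, 51, 53, 57, 59, 61, 63, 67, 69, 71, 73, 77, 79}
Number of generators = φ(80) = 32

Generators of ℤ_80 = {1, 3, 7, 9, 11, 13, 17, 19, 21, 23, 27, 29, 31, 33, 37, 39, 41, 43, 47, 49, 51, 53, 57, 59, 61, 63, 67, 69, 71, 73, 77, 79}


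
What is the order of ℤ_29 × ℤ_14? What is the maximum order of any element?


|ℤ_29 × ℤ_14| = 29 × 14 = 406
Max element order = lcm(29,14) = 406
Cyclic? Yes (gcd=1)

|ℤ_29×ℤ_14| = 406, max element order = 406


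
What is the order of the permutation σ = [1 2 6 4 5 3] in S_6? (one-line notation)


Cycle decomposition: (3 6)
Cycle lengths: 2
Order = lcm(2) = 2

ord(σ) = 2


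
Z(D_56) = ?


Z(G) = {g ∈ G | gx = xg for all x ∈ G}
For even n, Z(D_n) = {e, r^(n/2)}: the 180° rotation r^28 commutes with every reflection and rotation

Z(D_56) = {e, r^28}


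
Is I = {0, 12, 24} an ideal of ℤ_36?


Check ideal conditions for I = {0, 12, 24} in ℤ_36:
(1) I is an additive subgroup? Yes
(2) For r ∈ ℤ_36 and a ∈ I: r·a ∈ I? Yes

Yes, I is an ideal of ℤ_36


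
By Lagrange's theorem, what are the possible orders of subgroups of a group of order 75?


Lagrange's theorem: |H| divides |G|
|G| = 75
Divisors of 75: 1, 3, 5, 15, 25, 75

Possible subgroup orders: {1, 3, 5, 15, 25, 75}


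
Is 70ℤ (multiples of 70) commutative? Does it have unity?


70ℤ is a commutative ring under +,× but has no multiplicative identity (1 ∉ 70ℤ); it has no zero divisors, but without unity it is not an integral domain
Commutative: Yes
Integral domain: No
Has unity: No

70ℤ (multiples of 70): Commutative=Yes, Unity=No


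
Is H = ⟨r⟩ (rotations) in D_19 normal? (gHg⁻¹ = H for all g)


H = ⟨r⟩ (rotations) in D_19
The rotation subgroup ⟨r⟩ has index 2 in D_19, so it is normal

Yes, normal subgroup


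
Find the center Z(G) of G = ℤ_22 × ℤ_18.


Z(G) = {g ∈ G | gx = xg for all x ∈ G}
Direct product of abelian groups is abelian, so Z(G) = G

Z(ℤ_22 × ℤ_18) = ℤ_22 × ℤ_18


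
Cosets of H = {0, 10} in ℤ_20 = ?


H = {0, 10}, |H| = 2
Number of cosets = |G|/|H| = 20/2 = 10
0 + H = {0, 10}
1 + H = {1, 11}
2 + H = {2, 12}
3 + H = {3, 13}
4 + H = {4, 14}
5 + H = {5, 15}
6 + H = {6, 16}
7 + H = {7, 17}
8 + H = {8, 18}
9 + H = {9, 19}

Cosets: 0+H={0,10}; 1+H={1,11}; 2+H={2,12}; 3+H={3,13}; 4+H={4,14}; 5+H={5,15}; 6+H={6,16}; 7+H={7,17}; 8+H={8,18}; 9+H={9,19}


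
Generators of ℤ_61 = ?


g generates ℤ_n iff gcd(g,n) = 1
Prime factors of 61: 61
Generators are g ∈ {1,...,60} not divisible by any of these primes.
Generators: {1, 2, 3, 4, 5, 6, 7, 8, 9, 10, 11, 12, 13, 14, 15, 16, 17, 18, 19, 20, 21, 22, 23, 24, 25, 26, 27, 28, 29, 30, 31, 32, 33, 34, 35, 36, 37, 38, 39, 40, 41, 42, 43, 44, 45, 46, 47, 48, 49, 50, 51, 52, 53, 54, 55, 56, 57, 58, 59, 60}
Number of generators = φ(61) = 60

Generators of ℤ_61 = {1, 2, 3, 4, 5, 6, 7, 8, 9, 10, 11, 12, 13, 14, 15, 16, 17, 18, 19, 20, 21, 22, 23, 24, 25, 26, 27, 28, 29, 30, 31, 32, 33, 34, 35, 36, 37, 38, 39, 40, 41, 42, 43, 44, 45, 46, 47, 48, 49, 50, 51, 52, 53, 54, 55, 56, 57, 58, 59, 60}


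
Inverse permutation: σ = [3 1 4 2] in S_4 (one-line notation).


To find σ⁻¹, swap domain and range:
σ(1) = 3 → σ⁻¹(3) = 1
σ(2) = 1 → σ⁻¹(1) = 2
σ(3) = 4 → σ⁻¹(4) = 3
σ(4) = 2 → σ⁻¹(2) = 4

σ⁻¹ = [2 4 1 3]


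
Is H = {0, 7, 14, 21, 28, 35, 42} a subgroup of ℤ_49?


Subgroup test for H = {0, 7, 14, 21, 28, 35, 42} in (ℤ_49, +):
(1) 0 ∈ H? Yes
(2) Closure: for all a,b ∈ H, (a+b) mod 49 ∈ H? Yes
(3) Inverses: for all a ∈ H, -a mod 49 ∈ H? Yes

Yes, H is a subgroup of ℤ_49


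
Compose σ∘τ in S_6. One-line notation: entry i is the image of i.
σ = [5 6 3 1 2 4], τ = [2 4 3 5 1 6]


σ∘τ: apply τ first, then σ
1 →τ 2 →σ 6
2 →τ 4 →σ 1
3 →τ 3 →σ 3
4 →τ 5 →σ 2
5 →τ 1 →σ 5
6 →τ 6 →σ 4

σ∘τ = [6 1 3 2 5 4]


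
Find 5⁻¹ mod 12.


Use the extended Euclidean algorithm to write 1 = 5·s + 12·t; then s mod 12 is the inverse.
Euclidean algorithm:
  5 = 0·12 + 5
  12 = 2·5 + 2
  5 = 2·2 + 1
  2 = 2·1 + 0
gcd(5,12) = 1
Back-substitution gives: 5·(5) + 12·(-2) = 1
So 5⁻¹ ≡ 5 ≡ 5 (mod 12)
Check: 5 × 5 = 25 ≡ 1 (mod 12) ✓

5⁻¹ ≡ 5 (mod 12)


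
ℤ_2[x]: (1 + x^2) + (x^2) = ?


Add coefficients mod 2:
x^0: 1 + 0 = 1 (mod 2)
x^1: 0 + 0 = 0 (mod 2)
x^2: 1 + 1 = 0 (mod 2)
Result: 1

f + g = 1


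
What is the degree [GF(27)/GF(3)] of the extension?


GF(27) = GF(3^3), so the extension degree is 3

[GF(27)/GF(3)] = 3


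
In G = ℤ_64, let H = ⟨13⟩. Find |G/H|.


|⟨13⟩| = n / gcd(13, 64) = 64 / 1 = 64
H is normal (ℤ_64 is abelian).
|G/H| = |G| / |H| = 64 / 64 = 1

|G/H| = 1


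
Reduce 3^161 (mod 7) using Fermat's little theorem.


Fermat's little theorem: if p is prime and gcd(a,p)=1, then a^(p-1) ≡ 1 (mod p)
p = 7 is prime, gcd(3,7) = 1
Reduce exponent: 161 mod 6 = 5
So 3^161 ≡ 3^5 (mod 7)
3^5 mod 7 = 5

3^161 ≡ 5 (mod 7)


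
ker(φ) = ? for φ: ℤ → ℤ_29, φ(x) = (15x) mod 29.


Kernel = preimage of identity
ker(φ) = {x ∈ ℤ : 15x ≡ 0 (mod 29)}. gcd(15,29) = 1, so 15x ≡ 0 (mod 29) ⟺ x ≡ 0 (mod 29/1 = 29). Hence ker(φ) = 29ℤ

ker(φ) = 29ℤ


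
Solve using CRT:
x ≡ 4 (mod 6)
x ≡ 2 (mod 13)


m₁ = 6, m₂ = 13, gcd = 1, so CRT applies. M = m₁·m₂ = 78
Let M₁ = M/m₁ = 13, M₂ = M/m₂ = 6
Find y₁ ≡ M₁⁻¹ (mod m₁): 13⁻¹ ≡ 1 (mod 6)
Find y₂ ≡ M₂⁻¹ (mod m₂): 6⁻¹ ≡ 11 (mod 13)
x = a₁·M₁·y₁ + a₂·M₂·y₂ = 4·13·1 + 2·6·11 = 184
Reduce mod 78: x ≡ 28
Check: 28 mod 6 = 4 ✓, 28 mod 13 = 2 ✓

x ≡ 28 (mod 78)


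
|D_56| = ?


|D_n| = 2n (n rotations and n reflections)
|D_56| = 2×56 = 112

|D_56| = 112


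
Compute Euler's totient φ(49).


Factor n: 49 = 7^2
φ(n) = n · ∏(1 - 1/p) over distinct primes p | n
φ(49) = 49 · (1 - 1/7) = 42

φ(49) = 42


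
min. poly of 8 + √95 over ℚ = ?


Let α = 8 + √95. Then α - 8 = √95, so (α - 8)² = 95, giving α² - 16α - 31 = 0. Degree 2 and α ∉ ℚ, so this is the minimal polynomial.

Minimal polynomial: x² - 16x - 31


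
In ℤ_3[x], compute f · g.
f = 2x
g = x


Expand and collect like terms; reduce coefficients mod 3:
x^0: 0·0 = 0 ≡ 0 (mod 3)
x^1: 0·1 + 2·0 = 0 ≡ 0 (mod 3)
x^2: 2·1 = 2 ≡ 2 (mod 3)
Result: 2x^2

f · g = 2x^2


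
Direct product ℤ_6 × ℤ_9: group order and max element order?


|ℤ_6 × ℤ_9| = 6 × 9 = 54
Max element order = lcm(6,9) = 18
Cyclic? No (gcd=3)

|ℤ_6×ℤ_9| = 54, max element order = 18


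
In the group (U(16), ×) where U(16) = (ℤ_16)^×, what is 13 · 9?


Operation: multiplication mod 16
13 · 9 = (a × b) mod 16 with a = 13, b = 9

13 · 9 = 5


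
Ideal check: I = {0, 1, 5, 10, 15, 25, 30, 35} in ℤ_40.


Check ideal conditions for I = {0, 1, 5, 10, 15, 25, 30, 35} in ℤ_40:
(1) I is an additive subgroup? No
(2) For r ∈ ℤ_40 and a ∈ I: r·a ∈ I? No  [counterexample: r=2, a=1, r·a mod 40 = 2 ∉ I]

No, I is not an ideal of ℤ_40


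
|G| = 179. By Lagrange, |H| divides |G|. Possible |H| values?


Lagrange's theorem: |H| divides |G|
|G| = 179
Divisors of 179: 1, 179

Possible subgroup orders: {1, 179}


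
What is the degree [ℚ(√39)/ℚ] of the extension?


√39 has minimal polynomial x² - 39 (irreducible over ℚ since 39 is squarefree)

[ℚ(√39)/ℚ] = 2


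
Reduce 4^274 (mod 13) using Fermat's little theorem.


Fermat's little theorem: if p is prime and gcd(a,p)=1, then a^(p-1) ≡ 1 (mod p)
p = 13 is prime, gcd(4,13) = 1
Reduce exponent: 274 mod 12 = 10
So 4^274 ≡ 4^10 (mod 13)
4^10 mod 13 = 9

4^274 ≡ 9 (mod 13)


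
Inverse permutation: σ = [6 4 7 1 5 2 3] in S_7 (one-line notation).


To find σ⁻¹, swap domain and range:
σ(1) = 6 → σ⁻¹(6) = 1
σ(2) = 4 → σ⁻¹(4) = 2
σ(3) = 7 → σ⁻¹(7) = 3
σ(4) = 1 → σ⁻¹(1) = 4
σ(5) = 5 → σ⁻¹(5) = 5
σ(6) = 2 → σ⁻¹(2) = 6
σ(7) = 3 → σ⁻¹(3) = 7

σ⁻¹ = [4 6 7 2 5 1 3]


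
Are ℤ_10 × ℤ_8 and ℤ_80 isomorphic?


Comparing ℤ_10 × ℤ_8 and ℤ_80:
gcd(10,8) = 2 ≠ 1. Max element order in ℤ_10×ℤ_8 is lcm(10,8) = 40 < 80, so it has no element of order 80

No, ℤ_10 × ℤ_8 ≇ ℤ_80


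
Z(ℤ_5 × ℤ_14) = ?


Z(G) = {g ∈ G | gx = xg for all x ∈ G}
Direct product of abelian groups is abelian, so Z(G) = G

Z(ℤ_5 × ℤ_14) = ℤ_5 × ℤ_14


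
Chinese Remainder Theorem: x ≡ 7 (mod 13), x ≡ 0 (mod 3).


m₁ = 13, m₂ = 3, gcd = 1, so CRT applies. M = m₁·m₂ = 39
Let M₁ = M/m₁ = 3, M₂ = M/m₂ = 13
Find y₁ ≡ M₁⁻¹ (mod m₁): 3⁻¹ ≡ 9 (mod 13)
Find y₂ ≡ M₂⁻¹ (mod m₂): 13⁻¹ ≡ 1 (mod 3)
x = a₁·M₁·y₁ + a₂·M₂·y₂ = 7·3·9 + 0·13·1 = 189
Reduce mod 39: x ≡ 33
Check: 33 mod 13 = 7 ✓, 33 mod 3 = 0 ✓

x ≡ 33 (mod 39)


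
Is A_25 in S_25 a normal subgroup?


H = A_25 in S_25
A_25 has index 2 in S_25, and every subgroup of index 2 is normal

Yes, normal subgroup


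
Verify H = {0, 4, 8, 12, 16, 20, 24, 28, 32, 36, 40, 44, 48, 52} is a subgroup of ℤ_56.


Subgroup test for H = {0, 4, 8, 12, 16, 20, 24, 28, 32, 36, 40, 44, 48, 52} in (ℤ_56, +):
(1) 0 ∈ H? Yes
(2) Closure: for all a,b ∈ H, (a+b) mod 56 ∈ H? Yes
(3) Inverses: for all a ∈ H, -a mod 56 ∈ H? Yes

Yes, H is a subgroup of ℤ_56


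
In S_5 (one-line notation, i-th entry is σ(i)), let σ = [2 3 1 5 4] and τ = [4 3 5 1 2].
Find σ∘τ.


σ∘τ: apply τ first, then σ
1 →τ 4 →σ 5
2 →τ 3 →σ 1
3 →τ 5 →σ 4
4 →τ 1 →σ 2
5 →τ 2 →σ 3

σ∘τ = [5 1 4 2 3]


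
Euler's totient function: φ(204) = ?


Factor n: 204 = 2^2 × 3 × 17
φ(n) = n · ∏(1 - 1/p) over distinct primes p | n
φ(204) = 204 · (1 - 1/2) · (1 - 1/3) · (1 - 1/17) = 64

φ(204) = 64


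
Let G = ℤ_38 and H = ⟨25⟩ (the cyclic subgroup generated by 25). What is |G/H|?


|⟨25⟩| = n / gcd(25, 38) = 38 / 1 = 38
H is normal (ℤ_38 is abelian).
|G/H| = |G| / |H| = 38 / 38 = 1

|G/H| = 1


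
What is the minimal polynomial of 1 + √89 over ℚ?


Let α = 1 + √89. Then α - 1 = √89, so (α - 1)² = 89, giving α² - 2α - 88 = 0. Degree 2 and α ∉ ℚ, so this is the minimal polynomial.

Minimal polynomial: x² - 2x - 88


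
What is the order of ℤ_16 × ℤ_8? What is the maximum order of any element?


|ℤ_16 × ℤ_8| = 16 × 8 = 128
Max element order = lcm(16,8) = 16
Cyclic? No (gcd=8)

|ℤ_16×ℤ_8| = 128, max element order = 16


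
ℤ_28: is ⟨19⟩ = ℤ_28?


g generates ℤ_n iff gcd(g, n) = 1
gcd(19, 28) = 1
Since gcd = 1, 19 is a generator.

Yes, 19 generates ℤ_28


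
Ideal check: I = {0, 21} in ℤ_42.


Check ideal conditions for I = {0, 21} in ℤ_42:
(1) I is an additive subgroup? Yes
(2) For r ∈ ℤ_42 and a ∈ I: r·a ∈ I? Yes

Yes, I is an ideal of ℤ_42


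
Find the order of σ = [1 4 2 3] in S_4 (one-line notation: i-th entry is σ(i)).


Cycle decomposition: (2 4 3)
Cycle lengths: 3
Order = lcm(3) = 3

ord(σ) = 3


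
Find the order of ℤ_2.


ℤ_n has n elements.

|ℤ_2| = 2


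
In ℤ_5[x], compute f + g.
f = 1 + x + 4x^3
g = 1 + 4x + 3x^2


Add coefficients mod 5:
x^0: 1 + 1 = 2 (mod 5)
x^1: 1 + 4 = 0 (mod 5)
x^2: 0 + 3 = 3 (mod 5)
x^3: 4 + 0 = 4 (mod 5)
Result: 2 + 3x^2 + 4x^3

f + g = 2 + 3x^2 + 4x^3


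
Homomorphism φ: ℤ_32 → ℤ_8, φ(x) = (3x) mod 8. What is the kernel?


Kernel = preimage of identity
ker(φ) = {x ∈ ℤ_32 : 3x ≡ 0 (mod 8)}. Since 8 | 32, φ is well-defined. The kernel is the cyclic subgroup ⟨8⟩ of ℤ_32 (order 4), i.e. {0, 8, 16, 24}

ker(φ) = {0, 8, 16, 24}


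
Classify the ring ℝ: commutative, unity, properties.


ℝ is a field: commutative, has unity, every nonzero element is a unit (hence an integral domain)
Commutative: Yes
Integral domain: Yes
Has unity: Yes

ℝ: Commutative=Yes, Unity=Yes


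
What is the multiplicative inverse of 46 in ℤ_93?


Use the extended Euclidean algorithm to write 1 = 46·s + 93·t; then s mod 93 is the inverse.
Euclidean algorithm:
  46 = 0·93 + 46
  93 = 2·46 + 1
  46 = 46·1 + 0
gcd(46,93) = 1
Back-substitution gives: 46·(-2) + 93·(1) = 1
So 46⁻¹ ≡ -2 ≡ 91 (mod 93)
Check: 46 × 91 = 4186 ≡ 1 (mod 93) ✓

46⁻¹ ≡ 91 (mod 93)


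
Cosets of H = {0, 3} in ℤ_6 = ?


H = {0, 3}, |H| = 2
Number of cosets = |G|/|H| = 6/2 = 3
0 + H = {0, 3}
1 + H = {1, 4}
2 + H = {2, 5}

Cosets: 0+H={0,3}; 1+H={1,4}; 2+H={2,5}


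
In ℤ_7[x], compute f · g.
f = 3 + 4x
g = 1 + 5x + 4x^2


Expand and collect like terms; reduce coefficients mod 7:
x^0: 3·1 = 3 ≡ 3 (mod 7)
x^1: 3·5 + 4·1 = 19 ≡ 5 (mod 7)
x^2: 3·4 + 4·5 = 32 ≡ 4 (mod 7)
x^3: 4·4 = 16 ≡ 2 (mod 7)
Result: 3 + 5x + 4x^2 + 2x^3

f · g = 3 + 5x + 4x^2 + 2x^3


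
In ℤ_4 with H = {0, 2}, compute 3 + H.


3 + H = {3 + h (mod 4) : h ∈ H}
3+0=3, 3+2=1
3 + H = {1, 3} = 1 + H

3 + H = {1, 3}


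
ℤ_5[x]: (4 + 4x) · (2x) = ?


Expand and collect like terms; reduce coefficients mod 5:
x^0: 4·0 = 0 ≡ 0 (mod 5)
x^1: 4·2 + 4·0 = 8 ≡ 3 (mod 5)
x^2: 4·2 = 8 ≡ 3 (mod 5)
Result: 3x + 3x^2

f · g = 3x + 3x^2


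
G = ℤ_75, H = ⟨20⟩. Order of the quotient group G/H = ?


|⟨20⟩| = n / gcd(20, 75) = 75 / 5 = 15
H is normal (ℤ_75 is abelian).
|G/H| = |G| / |H| = 75 / 15 = 5

|G/H| = 5


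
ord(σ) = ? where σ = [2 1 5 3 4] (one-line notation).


Cycle decomposition: (1 2) (3 5 4)
Cycle lengths: 2, 3
Order = lcm(2, 3) = 6

ord(σ) = 6


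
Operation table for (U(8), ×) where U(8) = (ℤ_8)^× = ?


Elements: {1, 3, 5, 7}
Operation: multiplication mod 8
Entry (a, b) = (a × b) mod 8

Cayley table:
  | 1 | 3 | 5 | 7
1 | 1 | 3 | 5 | 7
3 | 3 | 1 | 7 | 5
5 | 5 | 7 | 1 | 3
7 | 7 | 5 | 3 | 1


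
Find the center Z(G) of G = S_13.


Z(G) = {g ∈ G | gx = xg for all x ∈ G}
S_n is non-abelian for n ≥ 3; Z(S_13) is trivial

Z(S_13) = {e}


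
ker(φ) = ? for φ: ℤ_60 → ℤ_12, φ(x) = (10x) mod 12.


Kernel = preimage of identity
ker(φ) = {x ∈ ℤ_60 : 10x ≡ 0 (mod 12)}. Since 12 | 60, φ is well-defined. The kernel is the cyclic subgroup ⟨6⟩ of ℤ_60 (order 10), i.e. {0, 6, 12, 18, 24, 30, 36, 42, 48, 54}

ker(φ) = {0, 6, 12, 18, 24, 30, 36, 42, 48, 54}


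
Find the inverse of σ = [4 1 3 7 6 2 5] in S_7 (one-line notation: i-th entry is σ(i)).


To find σ⁻¹, swap domain and range:
σ(1) = 4 → σ⁻¹(4) = 1
σ(2) = 1 → σ⁻¹(1) = 2
σ(3) = 3 → σ⁻¹(3) = 3
σ(4) = 7 → σ⁻¹(7) = 4
σ(5) = 6 → σ⁻¹(6) = 5
σ(6) = 2 → σ⁻¹(2) = 6
σ(7) = 5 → σ⁻¹(5) = 7

σ⁻¹ = [2 6 3 1 7 5 4]


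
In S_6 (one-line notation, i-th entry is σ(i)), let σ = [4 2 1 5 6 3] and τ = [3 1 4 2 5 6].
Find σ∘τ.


σ∘τ: apply τ first, then σ
1 →τ 3 →σ 1
2 →τ 1 →σ 4
3 →τ 4 →σ 5
4 →τ 2 →σ 2
5 →τ 5 →σ 6
6 →τ 6 →σ 3

σ∘τ = [1 4 5 2 6 3]


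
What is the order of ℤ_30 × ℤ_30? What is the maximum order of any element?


|ℤ_30 × ℤ_30| = 30 × 30 = 900
Max element order = lcm(30,30) = 30
Cyclic? No (gcd=30)

|ℤ_30×ℤ_30| = 900, max element order = 30


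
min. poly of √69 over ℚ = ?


√69 satisfies x² - 69 = 0, irreducible over ℚ since 69 is squarefree

Minimal polynomial: x² - 69


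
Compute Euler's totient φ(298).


Factor n: 298 = 2 × 149
φ(n) = n · ∏(1 - 1/p) over distinct primes p | n
φ(298) = 298 · (1 - 1/2) · (1 - 1/149) = 148

φ(298) = 148


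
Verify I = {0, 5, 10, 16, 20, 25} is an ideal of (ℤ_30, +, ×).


Check ideal conditions for I = {0, 5, 10, 16, 20, 25} in ℤ_30:
(1) I is an additive subgroup? No
(2) For r ∈ ℤ_30 and a ∈ I: r·a ∈ I? No  [counterexample: r=2, a=16, r·a mod 30 = 2 ∉ I]

No, I is not an ideal of ℤ_30


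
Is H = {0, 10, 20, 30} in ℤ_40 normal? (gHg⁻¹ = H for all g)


H = {0, 10, 20, 30} in ℤ_40
ℤ_40 is abelian; every subgroup of an abelian group is normal

Yes, normal subgroup


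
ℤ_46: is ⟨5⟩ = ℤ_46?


g generates ℤ_n iff gcd(g, n) = 1
gcd(5, 46) = 1
Since gcd = 1, 5 is a generator.

Yes, 5 generates ℤ_46


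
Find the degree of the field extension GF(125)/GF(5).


GF(125) = GF(5^3), so the extension degree is 3

[GF(125)/GF(5)] = 3


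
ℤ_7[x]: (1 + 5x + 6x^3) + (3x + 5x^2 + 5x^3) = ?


Add coefficients mod 7:
x^0: 1 + 0 = 1 (mod 7)
x^1: 5 + 3 = 1 (mod 7)
x^2: 0 + 5 = 5 (mod 7)
x^3: 6 + 5 = 4 (mod 7)
Result: 1 + x + 5x^2 + 4x^3

f + g = 1 + x + 5x^2 + 4x^3


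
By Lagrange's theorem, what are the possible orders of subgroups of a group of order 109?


Lagrange's theorem: |H| divides |G|
|G| = 109
Divisors of 109: 1, 109

Possible subgroup orders: {1, 109}


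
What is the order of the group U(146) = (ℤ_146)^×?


U(n) is the group of units mod n; |U(n)| = φ(n)
|U(146)| = φ(146) = 72

|U(146) = (ℤ_146)^×| = 72


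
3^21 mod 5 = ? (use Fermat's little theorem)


Fermat's little theorem: if p is prime and gcd(a,p)=1, then a^(p-1) ≡ 1 (mod p)
p = 5 is prime, gcd(3,5) = 1
Reduce exponent: 21 mod 4 = 1
So 3^21 ≡ 3^1 (mod 5)
3^1 mod 5 = 3

3^21 ≡ 3 (mod 5)


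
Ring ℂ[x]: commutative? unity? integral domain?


Polynomial ring over ℂ (an integral domain) is a commutative integral domain with unity 1
Commutative: Yes
Integral domain: Yes
Has unity: Yes

ℂ[x]: Commutative=Yes, Unity=Yes


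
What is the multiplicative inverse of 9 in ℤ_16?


Use the extended Euclidean algorithm to write 1 = 9·s + 16·t; then s mod 16 is the inverse.
Euclidean algorithm:
  9 = 0·16 + 9
  16 = 1·9 + 7
  9 = 1·7 + 2
  7 = 3·2 + 1
  2 = 2·1 + 0
gcd(9,16) = 1
Back-substitution gives: 9·(-7) + 16·(4) = 1
So 9⁻¹ ≡ -7 ≡ 9 (mod 16)
Check: 9 × 9 = 81 ≡ 1 (mod 16) ✓

9⁻¹ ≡ 9 (mod 16)


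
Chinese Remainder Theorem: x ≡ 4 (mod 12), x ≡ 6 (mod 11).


m₁ = 12, m₂ = 11, gcd = 1, so CRT applies. M = m₁·m₂ = 132
Let M₁ = M/m₁ = 11, M₂ = M/m₂ = 12
Find y₁ ≡ M₁⁻¹ (mod m₁): 11⁻¹ ≡ 11 (mod 12)
Find y₂ ≡ M₂⁻¹ (mod m₂): 12⁻¹ ≡ 1 (mod 11)
x = a₁·M₁·y₁ + a₂·M₂·y₂ = 4·11·11 + 6·12·1 = 556
Reduce mod 132: x ≡ 28
Check: 28 mod 12 = 4 ✓, 28 mod 11 = 6 ✓

x ≡ 28 (mod 132)
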